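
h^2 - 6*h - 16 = (h - 8)*(h + 2)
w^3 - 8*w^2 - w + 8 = (w - 8)*(w - 1)*(w + 1)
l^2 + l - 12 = (l - 3)*(l + 4)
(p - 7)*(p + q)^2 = p^3 + 2*p^2*q - 7*p^2 + p*q^2 - 14*p*q - 7*q^2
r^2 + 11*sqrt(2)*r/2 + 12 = (r + 3*sqrt(2)/2)*(r + 4*sqrt(2))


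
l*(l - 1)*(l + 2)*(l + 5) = l^4 + 6*l^3 + 3*l^2 - 10*l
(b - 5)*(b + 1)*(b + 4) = b^3 - 21*b - 20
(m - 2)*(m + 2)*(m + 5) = m^3 + 5*m^2 - 4*m - 20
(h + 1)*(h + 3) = h^2 + 4*h + 3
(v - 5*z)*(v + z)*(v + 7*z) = v^3 + 3*v^2*z - 33*v*z^2 - 35*z^3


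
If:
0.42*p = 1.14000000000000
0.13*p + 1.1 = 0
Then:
No Solution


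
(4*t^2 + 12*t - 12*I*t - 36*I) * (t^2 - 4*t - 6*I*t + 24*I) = 4*t^4 - 4*t^3 - 36*I*t^3 - 120*t^2 + 36*I*t^2 + 72*t + 432*I*t + 864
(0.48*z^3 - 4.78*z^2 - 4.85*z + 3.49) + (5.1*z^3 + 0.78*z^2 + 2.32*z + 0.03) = 5.58*z^3 - 4.0*z^2 - 2.53*z + 3.52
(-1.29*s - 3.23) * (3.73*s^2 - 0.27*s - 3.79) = -4.8117*s^3 - 11.6996*s^2 + 5.7612*s + 12.2417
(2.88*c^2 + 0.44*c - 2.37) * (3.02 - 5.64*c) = -16.2432*c^3 + 6.216*c^2 + 14.6956*c - 7.1574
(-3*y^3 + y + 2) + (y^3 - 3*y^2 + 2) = -2*y^3 - 3*y^2 + y + 4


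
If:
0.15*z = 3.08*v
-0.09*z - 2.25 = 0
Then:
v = -1.22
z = -25.00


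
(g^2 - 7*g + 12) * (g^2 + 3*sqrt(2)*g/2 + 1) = g^4 - 7*g^3 + 3*sqrt(2)*g^3/2 - 21*sqrt(2)*g^2/2 + 13*g^2 - 7*g + 18*sqrt(2)*g + 12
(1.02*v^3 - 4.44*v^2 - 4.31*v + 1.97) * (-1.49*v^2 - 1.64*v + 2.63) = -1.5198*v^5 + 4.9428*v^4 + 16.3861*v^3 - 7.5441*v^2 - 14.5661*v + 5.1811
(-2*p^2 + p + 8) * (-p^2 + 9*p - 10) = 2*p^4 - 19*p^3 + 21*p^2 + 62*p - 80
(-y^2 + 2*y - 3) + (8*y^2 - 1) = 7*y^2 + 2*y - 4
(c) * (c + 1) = c^2 + c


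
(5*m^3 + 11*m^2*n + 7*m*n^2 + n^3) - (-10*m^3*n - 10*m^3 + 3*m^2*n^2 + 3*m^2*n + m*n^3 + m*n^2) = 10*m^3*n + 15*m^3 - 3*m^2*n^2 + 8*m^2*n - m*n^3 + 6*m*n^2 + n^3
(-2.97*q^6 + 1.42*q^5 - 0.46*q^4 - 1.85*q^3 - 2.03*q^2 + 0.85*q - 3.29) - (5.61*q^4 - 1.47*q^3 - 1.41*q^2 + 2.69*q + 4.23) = -2.97*q^6 + 1.42*q^5 - 6.07*q^4 - 0.38*q^3 - 0.62*q^2 - 1.84*q - 7.52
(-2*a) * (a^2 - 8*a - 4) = -2*a^3 + 16*a^2 + 8*a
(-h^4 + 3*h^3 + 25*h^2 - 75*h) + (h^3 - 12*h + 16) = -h^4 + 4*h^3 + 25*h^2 - 87*h + 16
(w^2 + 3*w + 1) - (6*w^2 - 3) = -5*w^2 + 3*w + 4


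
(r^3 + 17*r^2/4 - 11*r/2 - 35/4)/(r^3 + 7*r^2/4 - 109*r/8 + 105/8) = 2*(r + 1)/(2*r - 3)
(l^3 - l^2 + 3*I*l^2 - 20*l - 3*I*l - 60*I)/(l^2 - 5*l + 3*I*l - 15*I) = l + 4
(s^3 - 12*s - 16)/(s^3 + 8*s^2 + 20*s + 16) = (s - 4)/(s + 4)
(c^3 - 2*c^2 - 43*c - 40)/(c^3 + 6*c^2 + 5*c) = (c - 8)/c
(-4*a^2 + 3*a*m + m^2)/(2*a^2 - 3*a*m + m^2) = (-4*a - m)/(2*a - m)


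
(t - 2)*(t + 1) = t^2 - t - 2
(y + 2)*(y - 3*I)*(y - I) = y^3 + 2*y^2 - 4*I*y^2 - 3*y - 8*I*y - 6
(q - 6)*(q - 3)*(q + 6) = q^3 - 3*q^2 - 36*q + 108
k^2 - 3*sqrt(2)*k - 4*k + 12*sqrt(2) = (k - 4)*(k - 3*sqrt(2))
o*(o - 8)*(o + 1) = o^3 - 7*o^2 - 8*o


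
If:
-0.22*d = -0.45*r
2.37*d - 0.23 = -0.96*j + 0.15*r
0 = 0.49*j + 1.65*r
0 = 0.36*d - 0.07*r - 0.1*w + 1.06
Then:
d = 0.32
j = -0.53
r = 0.16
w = 11.65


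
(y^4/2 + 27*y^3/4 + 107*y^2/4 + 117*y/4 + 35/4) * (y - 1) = y^5/2 + 25*y^4/4 + 20*y^3 + 5*y^2/2 - 41*y/2 - 35/4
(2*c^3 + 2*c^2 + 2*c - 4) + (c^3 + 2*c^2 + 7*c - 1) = 3*c^3 + 4*c^2 + 9*c - 5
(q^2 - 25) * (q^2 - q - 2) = q^4 - q^3 - 27*q^2 + 25*q + 50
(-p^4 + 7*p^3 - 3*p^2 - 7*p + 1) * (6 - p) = p^5 - 13*p^4 + 45*p^3 - 11*p^2 - 43*p + 6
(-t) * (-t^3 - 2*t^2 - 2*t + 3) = t^4 + 2*t^3 + 2*t^2 - 3*t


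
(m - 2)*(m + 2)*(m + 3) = m^3 + 3*m^2 - 4*m - 12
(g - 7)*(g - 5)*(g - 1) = g^3 - 13*g^2 + 47*g - 35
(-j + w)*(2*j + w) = -2*j^2 + j*w + w^2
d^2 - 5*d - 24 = (d - 8)*(d + 3)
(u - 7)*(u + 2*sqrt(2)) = u^2 - 7*u + 2*sqrt(2)*u - 14*sqrt(2)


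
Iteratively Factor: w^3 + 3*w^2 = (w)*(w^2 + 3*w) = w*(w + 3)*(w)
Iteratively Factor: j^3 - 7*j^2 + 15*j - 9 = (j - 1)*(j^2 - 6*j + 9) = (j - 3)*(j - 1)*(j - 3)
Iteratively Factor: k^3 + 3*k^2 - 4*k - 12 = (k + 2)*(k^2 + k - 6) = (k + 2)*(k + 3)*(k - 2)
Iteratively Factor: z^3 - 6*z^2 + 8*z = (z - 4)*(z^2 - 2*z) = (z - 4)*(z - 2)*(z)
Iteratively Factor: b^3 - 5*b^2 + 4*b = (b - 1)*(b^2 - 4*b) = (b - 4)*(b - 1)*(b)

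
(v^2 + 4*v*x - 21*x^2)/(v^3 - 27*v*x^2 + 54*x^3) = (-v - 7*x)/(-v^2 - 3*v*x + 18*x^2)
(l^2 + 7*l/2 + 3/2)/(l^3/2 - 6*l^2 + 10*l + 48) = (2*l^2 + 7*l + 3)/(l^3 - 12*l^2 + 20*l + 96)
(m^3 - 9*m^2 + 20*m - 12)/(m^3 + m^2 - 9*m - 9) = (m^3 - 9*m^2 + 20*m - 12)/(m^3 + m^2 - 9*m - 9)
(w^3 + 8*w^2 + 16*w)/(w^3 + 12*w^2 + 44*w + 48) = w*(w + 4)/(w^2 + 8*w + 12)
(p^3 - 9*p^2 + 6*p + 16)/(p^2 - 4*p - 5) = (p^2 - 10*p + 16)/(p - 5)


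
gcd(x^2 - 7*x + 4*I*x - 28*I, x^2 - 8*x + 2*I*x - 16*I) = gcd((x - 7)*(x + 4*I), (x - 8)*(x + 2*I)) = 1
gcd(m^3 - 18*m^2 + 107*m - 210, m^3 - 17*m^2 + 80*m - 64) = 1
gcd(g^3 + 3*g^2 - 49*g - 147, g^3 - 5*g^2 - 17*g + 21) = g^2 - 4*g - 21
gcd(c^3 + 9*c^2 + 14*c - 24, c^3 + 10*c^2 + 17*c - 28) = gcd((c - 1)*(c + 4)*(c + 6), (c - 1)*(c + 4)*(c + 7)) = c^2 + 3*c - 4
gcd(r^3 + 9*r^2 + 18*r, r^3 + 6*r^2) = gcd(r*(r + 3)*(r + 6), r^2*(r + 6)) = r^2 + 6*r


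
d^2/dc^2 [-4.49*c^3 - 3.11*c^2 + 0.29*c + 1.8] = -26.94*c - 6.22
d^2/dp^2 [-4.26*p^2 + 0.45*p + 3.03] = -8.52000000000000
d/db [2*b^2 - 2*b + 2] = 4*b - 2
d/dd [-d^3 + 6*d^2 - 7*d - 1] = -3*d^2 + 12*d - 7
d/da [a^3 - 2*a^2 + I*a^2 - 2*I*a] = 3*a^2 + 2*a*(-2 + I) - 2*I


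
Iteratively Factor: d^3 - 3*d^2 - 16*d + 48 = (d + 4)*(d^2 - 7*d + 12) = (d - 4)*(d + 4)*(d - 3)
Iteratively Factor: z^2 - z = (z)*(z - 1)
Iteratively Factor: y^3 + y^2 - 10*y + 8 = (y - 2)*(y^2 + 3*y - 4) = (y - 2)*(y - 1)*(y + 4)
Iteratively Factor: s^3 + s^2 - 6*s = (s - 2)*(s^2 + 3*s) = s*(s - 2)*(s + 3)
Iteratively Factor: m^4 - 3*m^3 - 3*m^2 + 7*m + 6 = (m + 1)*(m^3 - 4*m^2 + m + 6) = (m - 2)*(m + 1)*(m^2 - 2*m - 3) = (m - 3)*(m - 2)*(m + 1)*(m + 1)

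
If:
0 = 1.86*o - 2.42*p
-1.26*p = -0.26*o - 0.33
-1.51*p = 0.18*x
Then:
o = 0.47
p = 0.36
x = -3.00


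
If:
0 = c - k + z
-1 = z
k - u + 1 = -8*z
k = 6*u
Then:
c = 47/5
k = 42/5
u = 7/5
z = -1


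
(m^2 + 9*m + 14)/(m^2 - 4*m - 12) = (m + 7)/(m - 6)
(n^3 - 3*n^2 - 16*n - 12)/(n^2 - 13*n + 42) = (n^2 + 3*n + 2)/(n - 7)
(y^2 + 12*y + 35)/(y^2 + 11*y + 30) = (y + 7)/(y + 6)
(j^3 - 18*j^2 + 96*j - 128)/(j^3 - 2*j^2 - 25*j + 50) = (j^2 - 16*j + 64)/(j^2 - 25)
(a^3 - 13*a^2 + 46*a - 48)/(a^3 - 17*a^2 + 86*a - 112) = (a - 3)/(a - 7)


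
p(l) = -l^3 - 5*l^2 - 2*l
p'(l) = -3*l^2 - 10*l - 2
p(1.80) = -25.63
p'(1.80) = -29.72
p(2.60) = -56.58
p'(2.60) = -48.28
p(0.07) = -0.16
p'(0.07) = -2.71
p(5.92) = -394.55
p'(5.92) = -166.34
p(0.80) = -5.31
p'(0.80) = -11.92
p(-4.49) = -1.30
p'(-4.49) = -17.58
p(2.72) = -62.56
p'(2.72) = -51.40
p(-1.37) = -4.07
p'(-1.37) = 6.07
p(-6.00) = 48.00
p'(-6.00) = -50.00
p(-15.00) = 2280.00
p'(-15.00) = -527.00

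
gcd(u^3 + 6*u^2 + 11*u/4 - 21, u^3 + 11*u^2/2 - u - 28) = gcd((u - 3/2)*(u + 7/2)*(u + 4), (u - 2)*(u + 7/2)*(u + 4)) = u^2 + 15*u/2 + 14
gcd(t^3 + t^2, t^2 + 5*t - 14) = 1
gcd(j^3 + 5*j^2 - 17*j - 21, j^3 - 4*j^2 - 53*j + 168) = j^2 + 4*j - 21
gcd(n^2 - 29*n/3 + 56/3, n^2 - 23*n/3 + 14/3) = n - 7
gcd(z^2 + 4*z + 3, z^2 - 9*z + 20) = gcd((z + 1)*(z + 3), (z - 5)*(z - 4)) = 1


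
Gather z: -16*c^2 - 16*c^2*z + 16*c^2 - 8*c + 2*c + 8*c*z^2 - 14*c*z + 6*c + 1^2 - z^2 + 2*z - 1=z^2*(8*c - 1) + z*(-16*c^2 - 14*c + 2)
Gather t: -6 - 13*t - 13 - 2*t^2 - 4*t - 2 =-2*t^2 - 17*t - 21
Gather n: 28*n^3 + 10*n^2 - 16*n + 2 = 28*n^3 + 10*n^2 - 16*n + 2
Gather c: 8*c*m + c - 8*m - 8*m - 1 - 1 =c*(8*m + 1) - 16*m - 2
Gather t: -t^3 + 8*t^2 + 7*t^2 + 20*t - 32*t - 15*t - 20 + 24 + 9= -t^3 + 15*t^2 - 27*t + 13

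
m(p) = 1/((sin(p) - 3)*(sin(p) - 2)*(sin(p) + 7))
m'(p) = -cos(p)/((sin(p) - 3)*(sin(p) - 2)*(sin(p) + 7)^2) - cos(p)/((sin(p) - 3)*(sin(p) - 2)^2*(sin(p) + 7)) - cos(p)/((sin(p) - 3)^2*(sin(p) - 2)*(sin(p) + 7)) = (-3*sin(p)^2 - 4*sin(p) + 29)*cos(p)/((sin(p) - 3)^2*(sin(p) - 2)^2*(sin(p) + 7)^2)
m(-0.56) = 0.02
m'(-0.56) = 0.01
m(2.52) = 0.04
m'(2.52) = -0.03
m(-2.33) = 0.02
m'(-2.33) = -0.01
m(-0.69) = 0.02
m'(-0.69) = 0.01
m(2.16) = 0.05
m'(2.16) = -0.03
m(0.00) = 0.02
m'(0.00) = 0.02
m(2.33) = 0.04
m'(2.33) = -0.03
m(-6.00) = 0.03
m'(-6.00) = 0.02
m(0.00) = 0.02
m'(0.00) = 0.02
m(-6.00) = 0.03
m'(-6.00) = 0.02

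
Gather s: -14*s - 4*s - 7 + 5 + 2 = -18*s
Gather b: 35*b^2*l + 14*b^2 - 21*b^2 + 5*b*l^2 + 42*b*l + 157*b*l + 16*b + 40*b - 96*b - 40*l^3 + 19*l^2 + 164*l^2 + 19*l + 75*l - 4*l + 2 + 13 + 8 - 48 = b^2*(35*l - 7) + b*(5*l^2 + 199*l - 40) - 40*l^3 + 183*l^2 + 90*l - 25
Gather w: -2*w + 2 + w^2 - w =w^2 - 3*w + 2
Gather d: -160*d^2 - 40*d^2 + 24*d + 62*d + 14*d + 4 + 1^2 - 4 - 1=-200*d^2 + 100*d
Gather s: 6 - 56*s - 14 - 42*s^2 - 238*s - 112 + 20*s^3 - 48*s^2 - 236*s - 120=20*s^3 - 90*s^2 - 530*s - 240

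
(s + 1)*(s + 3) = s^2 + 4*s + 3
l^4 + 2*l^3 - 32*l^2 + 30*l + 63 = (l - 3)^2*(l + 1)*(l + 7)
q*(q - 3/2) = q^2 - 3*q/2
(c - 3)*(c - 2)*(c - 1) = c^3 - 6*c^2 + 11*c - 6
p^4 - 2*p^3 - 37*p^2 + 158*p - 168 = (p - 4)*(p - 3)*(p - 2)*(p + 7)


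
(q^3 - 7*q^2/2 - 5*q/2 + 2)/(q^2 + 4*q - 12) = (2*q^3 - 7*q^2 - 5*q + 4)/(2*(q^2 + 4*q - 12))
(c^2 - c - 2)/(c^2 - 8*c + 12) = (c + 1)/(c - 6)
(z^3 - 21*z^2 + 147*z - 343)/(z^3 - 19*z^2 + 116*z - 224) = (z^2 - 14*z + 49)/(z^2 - 12*z + 32)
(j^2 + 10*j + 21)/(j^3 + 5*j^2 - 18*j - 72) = (j + 7)/(j^2 + 2*j - 24)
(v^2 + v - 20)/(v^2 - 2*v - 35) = (v - 4)/(v - 7)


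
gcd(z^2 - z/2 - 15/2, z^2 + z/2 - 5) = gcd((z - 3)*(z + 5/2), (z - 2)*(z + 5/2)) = z + 5/2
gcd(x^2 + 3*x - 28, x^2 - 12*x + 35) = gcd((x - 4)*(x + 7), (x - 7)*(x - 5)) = 1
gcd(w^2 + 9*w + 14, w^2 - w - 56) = w + 7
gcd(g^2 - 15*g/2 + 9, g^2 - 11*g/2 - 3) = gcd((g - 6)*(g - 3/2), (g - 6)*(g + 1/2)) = g - 6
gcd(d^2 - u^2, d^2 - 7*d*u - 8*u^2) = d + u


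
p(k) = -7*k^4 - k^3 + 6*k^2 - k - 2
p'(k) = -28*k^3 - 3*k^2 + 12*k - 1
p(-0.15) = -1.72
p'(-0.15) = -2.77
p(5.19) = -5064.25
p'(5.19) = -3933.88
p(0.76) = -2.07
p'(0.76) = -5.90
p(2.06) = -113.40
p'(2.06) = -233.78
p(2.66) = -331.48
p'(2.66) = -517.30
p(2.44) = -231.36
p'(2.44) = -396.33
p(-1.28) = -7.58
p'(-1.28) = 37.45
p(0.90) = -3.36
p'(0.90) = -13.04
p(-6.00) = -8636.00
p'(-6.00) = 5867.00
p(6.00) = -9080.00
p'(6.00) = -6085.00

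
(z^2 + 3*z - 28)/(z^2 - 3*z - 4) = (z + 7)/(z + 1)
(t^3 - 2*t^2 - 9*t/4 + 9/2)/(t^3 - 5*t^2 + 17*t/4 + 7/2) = (4*t^2 - 9)/(4*t^2 - 12*t - 7)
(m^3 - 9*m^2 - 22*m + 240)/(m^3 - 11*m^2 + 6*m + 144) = (m + 5)/(m + 3)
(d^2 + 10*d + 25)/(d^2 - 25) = (d + 5)/(d - 5)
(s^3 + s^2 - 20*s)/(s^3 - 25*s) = (s - 4)/(s - 5)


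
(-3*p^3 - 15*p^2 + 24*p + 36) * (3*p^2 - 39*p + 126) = -9*p^5 + 72*p^4 + 279*p^3 - 2718*p^2 + 1620*p + 4536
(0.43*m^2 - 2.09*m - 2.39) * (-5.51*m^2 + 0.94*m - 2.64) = -2.3693*m^4 + 11.9201*m^3 + 10.0691*m^2 + 3.271*m + 6.3096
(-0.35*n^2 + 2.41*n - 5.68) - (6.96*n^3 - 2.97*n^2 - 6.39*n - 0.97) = -6.96*n^3 + 2.62*n^2 + 8.8*n - 4.71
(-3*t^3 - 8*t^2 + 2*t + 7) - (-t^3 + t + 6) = -2*t^3 - 8*t^2 + t + 1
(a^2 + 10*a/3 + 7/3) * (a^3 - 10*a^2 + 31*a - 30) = a^5 - 20*a^4/3 + 50*a^2 - 83*a/3 - 70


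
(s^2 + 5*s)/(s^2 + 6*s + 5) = s/(s + 1)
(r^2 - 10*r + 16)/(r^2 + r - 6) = (r - 8)/(r + 3)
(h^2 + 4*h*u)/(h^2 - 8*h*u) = (h + 4*u)/(h - 8*u)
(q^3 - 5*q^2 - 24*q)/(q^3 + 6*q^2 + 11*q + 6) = q*(q - 8)/(q^2 + 3*q + 2)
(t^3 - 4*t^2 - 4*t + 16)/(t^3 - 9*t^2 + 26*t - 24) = (t + 2)/(t - 3)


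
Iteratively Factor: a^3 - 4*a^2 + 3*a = (a - 3)*(a^2 - a) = a*(a - 3)*(a - 1)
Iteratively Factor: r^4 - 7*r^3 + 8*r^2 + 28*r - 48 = (r - 3)*(r^3 - 4*r^2 - 4*r + 16) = (r - 3)*(r - 2)*(r^2 - 2*r - 8) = (r - 4)*(r - 3)*(r - 2)*(r + 2)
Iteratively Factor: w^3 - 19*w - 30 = (w + 3)*(w^2 - 3*w - 10) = (w - 5)*(w + 3)*(w + 2)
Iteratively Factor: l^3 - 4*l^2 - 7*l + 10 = (l + 2)*(l^2 - 6*l + 5) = (l - 1)*(l + 2)*(l - 5)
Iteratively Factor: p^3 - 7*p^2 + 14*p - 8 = (p - 4)*(p^2 - 3*p + 2) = (p - 4)*(p - 2)*(p - 1)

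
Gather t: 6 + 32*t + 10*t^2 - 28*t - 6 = 10*t^2 + 4*t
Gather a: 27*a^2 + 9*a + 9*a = 27*a^2 + 18*a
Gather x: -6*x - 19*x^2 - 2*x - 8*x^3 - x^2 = -8*x^3 - 20*x^2 - 8*x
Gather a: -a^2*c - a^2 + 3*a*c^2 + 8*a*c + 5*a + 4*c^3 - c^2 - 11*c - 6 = a^2*(-c - 1) + a*(3*c^2 + 8*c + 5) + 4*c^3 - c^2 - 11*c - 6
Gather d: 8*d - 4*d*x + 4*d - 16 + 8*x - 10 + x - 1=d*(12 - 4*x) + 9*x - 27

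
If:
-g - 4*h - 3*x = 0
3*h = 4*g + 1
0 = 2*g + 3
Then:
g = -3/2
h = -5/3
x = 49/18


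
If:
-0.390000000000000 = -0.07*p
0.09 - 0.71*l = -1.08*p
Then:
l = 8.60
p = 5.57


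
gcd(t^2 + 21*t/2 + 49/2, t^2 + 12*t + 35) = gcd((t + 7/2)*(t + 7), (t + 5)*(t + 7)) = t + 7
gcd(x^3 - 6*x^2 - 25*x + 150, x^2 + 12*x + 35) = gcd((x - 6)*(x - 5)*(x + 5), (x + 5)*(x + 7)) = x + 5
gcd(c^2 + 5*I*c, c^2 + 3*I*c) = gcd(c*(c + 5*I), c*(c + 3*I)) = c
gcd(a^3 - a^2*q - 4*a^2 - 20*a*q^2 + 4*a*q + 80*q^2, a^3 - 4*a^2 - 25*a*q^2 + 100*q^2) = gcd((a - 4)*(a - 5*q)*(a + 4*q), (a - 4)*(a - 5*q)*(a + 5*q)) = -a^2 + 5*a*q + 4*a - 20*q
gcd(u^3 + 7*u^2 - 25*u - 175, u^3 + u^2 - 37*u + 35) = u^2 + 2*u - 35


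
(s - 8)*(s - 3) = s^2 - 11*s + 24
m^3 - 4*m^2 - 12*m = m*(m - 6)*(m + 2)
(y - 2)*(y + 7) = y^2 + 5*y - 14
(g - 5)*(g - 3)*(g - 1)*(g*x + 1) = g^4*x - 9*g^3*x + g^3 + 23*g^2*x - 9*g^2 - 15*g*x + 23*g - 15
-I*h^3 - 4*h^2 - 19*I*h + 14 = (h - 7*I)*(h + 2*I)*(-I*h + 1)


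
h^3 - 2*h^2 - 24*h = h*(h - 6)*(h + 4)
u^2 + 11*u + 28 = (u + 4)*(u + 7)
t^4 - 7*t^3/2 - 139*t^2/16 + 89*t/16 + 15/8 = (t - 5)*(t - 3/4)*(t + 1/4)*(t + 2)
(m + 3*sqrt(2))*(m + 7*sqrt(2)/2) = m^2 + 13*sqrt(2)*m/2 + 21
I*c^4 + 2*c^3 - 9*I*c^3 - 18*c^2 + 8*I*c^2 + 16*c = c*(c - 8)*(c - 2*I)*(I*c - I)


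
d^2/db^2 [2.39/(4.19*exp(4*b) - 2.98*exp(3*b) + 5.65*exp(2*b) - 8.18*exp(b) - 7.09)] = ((-160.2256*exp(3*b) + 64.0998*exp(2*b) - 54.014*exp(b) + 19.5502)*(-4.19*exp(4*b) + 2.98*exp(3*b) - 5.65*exp(2*b) + 8.18*exp(b) + 7.09) - 2.39*(16.76*exp(3*b) - 8.94*exp(2*b) + 11.3*exp(b) - 8.18)*(33.52*exp(3*b) - 17.88*exp(2*b) + 22.6*exp(b) - 16.36)*exp(b))*exp(b)/(-4.19*exp(4*b) + 2.98*exp(3*b) - 5.65*exp(2*b) + 8.18*exp(b) + 7.09)^3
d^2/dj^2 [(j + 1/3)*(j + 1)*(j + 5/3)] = 6*j + 6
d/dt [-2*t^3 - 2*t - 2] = -6*t^2 - 2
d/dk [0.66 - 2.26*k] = -2.26000000000000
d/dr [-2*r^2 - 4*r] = -4*r - 4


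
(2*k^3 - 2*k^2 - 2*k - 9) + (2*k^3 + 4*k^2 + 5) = 4*k^3 + 2*k^2 - 2*k - 4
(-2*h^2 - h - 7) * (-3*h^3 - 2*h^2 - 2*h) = 6*h^5 + 7*h^4 + 27*h^3 + 16*h^2 + 14*h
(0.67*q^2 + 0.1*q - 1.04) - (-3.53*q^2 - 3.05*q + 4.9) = 4.2*q^2 + 3.15*q - 5.94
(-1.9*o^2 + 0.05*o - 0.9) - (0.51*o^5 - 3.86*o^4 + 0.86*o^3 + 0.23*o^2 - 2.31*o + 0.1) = -0.51*o^5 + 3.86*o^4 - 0.86*o^3 - 2.13*o^2 + 2.36*o - 1.0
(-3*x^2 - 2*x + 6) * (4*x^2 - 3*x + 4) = -12*x^4 + x^3 + 18*x^2 - 26*x + 24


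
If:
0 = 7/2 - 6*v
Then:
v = 7/12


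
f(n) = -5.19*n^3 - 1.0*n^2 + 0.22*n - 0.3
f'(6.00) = -572.30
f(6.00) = -1156.02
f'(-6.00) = -548.30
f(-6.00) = 1083.42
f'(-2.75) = -112.03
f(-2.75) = 99.47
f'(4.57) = -334.10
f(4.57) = -515.53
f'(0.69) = -8.57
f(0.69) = -2.33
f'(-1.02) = -13.94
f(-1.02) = 3.94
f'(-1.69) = -40.87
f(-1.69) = 21.52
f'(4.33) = -300.36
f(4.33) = -439.43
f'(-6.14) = -574.48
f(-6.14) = 1162.01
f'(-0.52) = -2.95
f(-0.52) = 0.04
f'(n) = -15.57*n^2 - 2.0*n + 0.22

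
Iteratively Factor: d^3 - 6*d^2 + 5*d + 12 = (d + 1)*(d^2 - 7*d + 12) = (d - 4)*(d + 1)*(d - 3)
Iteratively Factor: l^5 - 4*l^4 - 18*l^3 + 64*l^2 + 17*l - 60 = (l - 3)*(l^4 - l^3 - 21*l^2 + l + 20) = (l - 3)*(l + 1)*(l^3 - 2*l^2 - 19*l + 20) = (l - 5)*(l - 3)*(l + 1)*(l^2 + 3*l - 4) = (l - 5)*(l - 3)*(l - 1)*(l + 1)*(l + 4)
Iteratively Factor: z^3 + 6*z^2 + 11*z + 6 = (z + 2)*(z^2 + 4*z + 3) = (z + 2)*(z + 3)*(z + 1)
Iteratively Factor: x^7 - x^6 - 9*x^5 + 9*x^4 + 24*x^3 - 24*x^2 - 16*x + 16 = (x - 1)*(x^6 - 9*x^4 + 24*x^2 - 16) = (x - 2)*(x - 1)*(x^5 + 2*x^4 - 5*x^3 - 10*x^2 + 4*x + 8) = (x - 2)*(x - 1)*(x + 1)*(x^4 + x^3 - 6*x^2 - 4*x + 8) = (x - 2)*(x - 1)*(x + 1)*(x + 2)*(x^3 - x^2 - 4*x + 4) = (x - 2)*(x - 1)*(x + 1)*(x + 2)^2*(x^2 - 3*x + 2) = (x - 2)*(x - 1)^2*(x + 1)*(x + 2)^2*(x - 2)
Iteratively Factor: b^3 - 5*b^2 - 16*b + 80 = (b - 4)*(b^2 - b - 20) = (b - 5)*(b - 4)*(b + 4)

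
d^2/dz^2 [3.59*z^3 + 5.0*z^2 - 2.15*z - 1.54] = 21.54*z + 10.0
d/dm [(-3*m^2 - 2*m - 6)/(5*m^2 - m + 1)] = (13*m^2 + 54*m - 8)/(25*m^4 - 10*m^3 + 11*m^2 - 2*m + 1)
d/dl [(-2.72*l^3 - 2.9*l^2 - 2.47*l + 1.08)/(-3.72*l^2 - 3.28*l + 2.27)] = (10.1184*l^4 + 17.8432*l^3 - 18.1996*l^2 - 5.1308*l - 2.0645)/(13.8384*l^4 + 24.4032*l^3 - 6.1304*l^2 - 14.8912*l + 5.1529)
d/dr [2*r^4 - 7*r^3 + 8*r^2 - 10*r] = 8*r^3 - 21*r^2 + 16*r - 10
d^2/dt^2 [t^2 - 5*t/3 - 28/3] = 2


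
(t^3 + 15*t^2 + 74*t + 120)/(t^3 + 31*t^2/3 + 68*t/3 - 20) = 3*(t + 4)/(3*t - 2)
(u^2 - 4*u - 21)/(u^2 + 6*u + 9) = (u - 7)/(u + 3)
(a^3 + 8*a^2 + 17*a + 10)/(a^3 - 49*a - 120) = (a^2 + 3*a + 2)/(a^2 - 5*a - 24)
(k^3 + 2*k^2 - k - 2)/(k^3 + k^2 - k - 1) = (k + 2)/(k + 1)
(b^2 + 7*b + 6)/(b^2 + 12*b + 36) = (b + 1)/(b + 6)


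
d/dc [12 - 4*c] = -4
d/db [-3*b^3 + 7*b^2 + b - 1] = -9*b^2 + 14*b + 1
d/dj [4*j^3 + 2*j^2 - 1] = 4*j*(3*j + 1)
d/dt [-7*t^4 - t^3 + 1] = t^2*(-28*t - 3)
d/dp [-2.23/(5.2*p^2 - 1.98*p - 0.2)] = (23.192*p - 4.4154)/(-5.2*p^2 + 1.98*p + 0.2)^2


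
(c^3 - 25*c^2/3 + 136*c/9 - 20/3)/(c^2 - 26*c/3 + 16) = (9*c^2 - 21*c + 10)/(3*(3*c - 8))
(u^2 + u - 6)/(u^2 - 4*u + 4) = (u + 3)/(u - 2)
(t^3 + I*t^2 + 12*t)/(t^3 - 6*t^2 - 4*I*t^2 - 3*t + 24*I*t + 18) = t*(t + 4*I)/(t^2 - t*(6 + I) + 6*I)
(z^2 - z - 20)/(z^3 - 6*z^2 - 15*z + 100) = 1/(z - 5)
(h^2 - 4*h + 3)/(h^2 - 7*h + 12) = (h - 1)/(h - 4)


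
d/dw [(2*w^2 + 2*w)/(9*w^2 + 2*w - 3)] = 2*(-7*w^2 - 6*w - 3)/(81*w^4 + 36*w^3 - 50*w^2 - 12*w + 9)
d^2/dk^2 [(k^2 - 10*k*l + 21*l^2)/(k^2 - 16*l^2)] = 2*l*(-10*k^3 + 111*k^2*l - 480*k*l^2 + 592*l^3)/(k^6 - 48*k^4*l^2 + 768*k^2*l^4 - 4096*l^6)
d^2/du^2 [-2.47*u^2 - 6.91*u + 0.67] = -4.94000000000000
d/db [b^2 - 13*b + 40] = 2*b - 13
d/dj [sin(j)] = cos(j)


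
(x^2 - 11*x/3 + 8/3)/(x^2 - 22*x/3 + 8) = (3*x^2 - 11*x + 8)/(3*x^2 - 22*x + 24)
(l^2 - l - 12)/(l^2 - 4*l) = (l + 3)/l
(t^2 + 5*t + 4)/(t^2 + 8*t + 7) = (t + 4)/(t + 7)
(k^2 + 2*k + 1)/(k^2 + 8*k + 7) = (k + 1)/(k + 7)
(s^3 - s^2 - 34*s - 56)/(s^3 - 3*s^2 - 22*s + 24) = (s^2 - 5*s - 14)/(s^2 - 7*s + 6)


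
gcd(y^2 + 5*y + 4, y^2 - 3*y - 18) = 1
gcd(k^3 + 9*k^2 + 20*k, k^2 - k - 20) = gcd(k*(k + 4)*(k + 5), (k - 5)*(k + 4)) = k + 4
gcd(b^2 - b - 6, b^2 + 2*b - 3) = 1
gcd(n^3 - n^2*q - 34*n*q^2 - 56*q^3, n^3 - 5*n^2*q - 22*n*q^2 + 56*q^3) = -n^2 + 3*n*q + 28*q^2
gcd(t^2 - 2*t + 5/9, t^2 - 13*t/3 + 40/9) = t - 5/3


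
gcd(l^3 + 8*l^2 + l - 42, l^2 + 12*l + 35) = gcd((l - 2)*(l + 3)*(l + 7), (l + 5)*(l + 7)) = l + 7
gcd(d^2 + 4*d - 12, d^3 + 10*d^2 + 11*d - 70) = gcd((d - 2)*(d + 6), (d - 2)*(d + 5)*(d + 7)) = d - 2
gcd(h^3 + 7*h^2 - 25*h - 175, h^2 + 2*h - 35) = h^2 + 2*h - 35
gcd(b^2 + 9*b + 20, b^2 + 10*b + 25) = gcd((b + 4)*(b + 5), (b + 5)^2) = b + 5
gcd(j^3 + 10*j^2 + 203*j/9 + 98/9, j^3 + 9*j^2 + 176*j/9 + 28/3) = j^2 + 3*j + 14/9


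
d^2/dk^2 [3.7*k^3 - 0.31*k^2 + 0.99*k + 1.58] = 22.2*k - 0.62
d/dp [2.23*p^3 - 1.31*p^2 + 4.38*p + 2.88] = 6.69*p^2 - 2.62*p + 4.38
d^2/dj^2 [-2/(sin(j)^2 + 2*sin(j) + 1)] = 4*(2*sin(j) - 3)/(sin(j) + 1)^3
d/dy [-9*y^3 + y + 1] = 1 - 27*y^2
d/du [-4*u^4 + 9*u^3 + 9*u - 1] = -16*u^3 + 27*u^2 + 9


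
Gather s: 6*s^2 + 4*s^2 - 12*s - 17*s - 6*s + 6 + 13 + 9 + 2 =10*s^2 - 35*s + 30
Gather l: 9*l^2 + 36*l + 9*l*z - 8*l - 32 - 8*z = 9*l^2 + l*(9*z + 28) - 8*z - 32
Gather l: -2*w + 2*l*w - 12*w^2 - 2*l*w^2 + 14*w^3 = l*(-2*w^2 + 2*w) + 14*w^3 - 12*w^2 - 2*w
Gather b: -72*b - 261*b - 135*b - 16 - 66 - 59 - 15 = -468*b - 156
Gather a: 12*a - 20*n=12*a - 20*n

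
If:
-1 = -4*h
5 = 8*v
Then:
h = 1/4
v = 5/8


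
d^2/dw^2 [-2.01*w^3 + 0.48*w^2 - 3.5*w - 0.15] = 0.96 - 12.06*w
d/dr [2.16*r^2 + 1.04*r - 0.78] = 4.32*r + 1.04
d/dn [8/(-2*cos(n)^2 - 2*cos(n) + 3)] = -(16*sin(n) + 16*sin(2*n))/(2*cos(n) + cos(2*n) - 2)^2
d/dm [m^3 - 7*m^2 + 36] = m*(3*m - 14)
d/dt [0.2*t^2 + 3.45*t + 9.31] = 0.4*t + 3.45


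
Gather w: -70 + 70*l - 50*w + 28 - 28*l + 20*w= 42*l - 30*w - 42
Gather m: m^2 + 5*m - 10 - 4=m^2 + 5*m - 14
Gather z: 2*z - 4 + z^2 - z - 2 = z^2 + z - 6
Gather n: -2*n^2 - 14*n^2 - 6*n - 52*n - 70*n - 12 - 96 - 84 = -16*n^2 - 128*n - 192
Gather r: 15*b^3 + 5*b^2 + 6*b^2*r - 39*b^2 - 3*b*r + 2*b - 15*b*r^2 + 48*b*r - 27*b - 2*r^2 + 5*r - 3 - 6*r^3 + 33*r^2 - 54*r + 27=15*b^3 - 34*b^2 - 25*b - 6*r^3 + r^2*(31 - 15*b) + r*(6*b^2 + 45*b - 49) + 24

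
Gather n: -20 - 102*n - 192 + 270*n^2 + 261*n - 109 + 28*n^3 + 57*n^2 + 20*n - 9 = 28*n^3 + 327*n^2 + 179*n - 330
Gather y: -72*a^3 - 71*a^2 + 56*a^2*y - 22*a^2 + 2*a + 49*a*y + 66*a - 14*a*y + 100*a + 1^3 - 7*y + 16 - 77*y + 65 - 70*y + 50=-72*a^3 - 93*a^2 + 168*a + y*(56*a^2 + 35*a - 154) + 132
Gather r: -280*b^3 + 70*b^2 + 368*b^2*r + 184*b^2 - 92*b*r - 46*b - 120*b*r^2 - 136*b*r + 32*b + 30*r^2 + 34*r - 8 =-280*b^3 + 254*b^2 - 14*b + r^2*(30 - 120*b) + r*(368*b^2 - 228*b + 34) - 8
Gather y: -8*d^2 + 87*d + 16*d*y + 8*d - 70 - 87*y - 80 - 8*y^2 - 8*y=-8*d^2 + 95*d - 8*y^2 + y*(16*d - 95) - 150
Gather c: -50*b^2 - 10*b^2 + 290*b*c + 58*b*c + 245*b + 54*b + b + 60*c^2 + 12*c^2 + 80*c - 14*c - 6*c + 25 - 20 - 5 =-60*b^2 + 300*b + 72*c^2 + c*(348*b + 60)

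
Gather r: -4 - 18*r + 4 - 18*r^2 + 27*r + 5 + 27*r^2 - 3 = 9*r^2 + 9*r + 2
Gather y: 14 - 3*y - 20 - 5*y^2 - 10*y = -5*y^2 - 13*y - 6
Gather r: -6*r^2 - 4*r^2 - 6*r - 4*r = -10*r^2 - 10*r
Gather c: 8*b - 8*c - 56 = 8*b - 8*c - 56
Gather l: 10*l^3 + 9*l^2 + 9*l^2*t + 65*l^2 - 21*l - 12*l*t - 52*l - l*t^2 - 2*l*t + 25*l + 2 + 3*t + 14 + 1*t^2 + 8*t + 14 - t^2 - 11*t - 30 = 10*l^3 + l^2*(9*t + 74) + l*(-t^2 - 14*t - 48)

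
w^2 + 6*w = w*(w + 6)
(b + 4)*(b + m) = b^2 + b*m + 4*b + 4*m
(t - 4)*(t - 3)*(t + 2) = t^3 - 5*t^2 - 2*t + 24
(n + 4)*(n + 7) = n^2 + 11*n + 28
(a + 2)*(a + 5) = a^2 + 7*a + 10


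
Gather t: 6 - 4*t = 6 - 4*t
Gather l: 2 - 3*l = 2 - 3*l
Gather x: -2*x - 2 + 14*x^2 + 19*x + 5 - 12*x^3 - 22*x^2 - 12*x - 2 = -12*x^3 - 8*x^2 + 5*x + 1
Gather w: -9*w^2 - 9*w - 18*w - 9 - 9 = -9*w^2 - 27*w - 18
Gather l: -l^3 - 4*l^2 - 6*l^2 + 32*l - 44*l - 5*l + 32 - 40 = -l^3 - 10*l^2 - 17*l - 8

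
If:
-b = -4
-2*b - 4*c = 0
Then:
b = 4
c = -2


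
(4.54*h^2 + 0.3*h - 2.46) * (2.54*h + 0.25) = 11.5316*h^3 + 1.897*h^2 - 6.1734*h - 0.615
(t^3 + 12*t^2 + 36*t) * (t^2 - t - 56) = t^5 + 11*t^4 - 32*t^3 - 708*t^2 - 2016*t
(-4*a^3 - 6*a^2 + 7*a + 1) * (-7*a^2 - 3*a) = 28*a^5 + 54*a^4 - 31*a^3 - 28*a^2 - 3*a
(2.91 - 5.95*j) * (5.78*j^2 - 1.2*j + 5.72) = -34.391*j^3 + 23.9598*j^2 - 37.526*j + 16.6452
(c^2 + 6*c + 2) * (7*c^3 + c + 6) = 7*c^5 + 42*c^4 + 15*c^3 + 12*c^2 + 38*c + 12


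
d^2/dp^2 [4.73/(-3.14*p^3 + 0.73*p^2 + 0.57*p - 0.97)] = ((89.1132*p - 6.9058)*(3.14*p^3 - 0.73*p^2 - 0.57*p + 0.97) - 4.73*(-18.84*p^2 + 2.92*p + 1.14)*(-9.42*p^2 + 1.46*p + 0.57))/(3.14*p^3 - 0.73*p^2 - 0.57*p + 0.97)^3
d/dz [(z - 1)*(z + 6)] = 2*z + 5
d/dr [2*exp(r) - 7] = 2*exp(r)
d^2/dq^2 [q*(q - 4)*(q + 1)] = 6*q - 6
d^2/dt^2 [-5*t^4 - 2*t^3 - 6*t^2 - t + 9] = -60*t^2 - 12*t - 12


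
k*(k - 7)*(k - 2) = k^3 - 9*k^2 + 14*k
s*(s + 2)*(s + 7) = s^3 + 9*s^2 + 14*s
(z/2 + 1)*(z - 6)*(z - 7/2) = z^3/2 - 15*z^2/4 + z + 21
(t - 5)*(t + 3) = t^2 - 2*t - 15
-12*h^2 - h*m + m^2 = (-4*h + m)*(3*h + m)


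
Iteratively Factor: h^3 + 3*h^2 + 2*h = (h + 2)*(h^2 + h) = h*(h + 2)*(h + 1)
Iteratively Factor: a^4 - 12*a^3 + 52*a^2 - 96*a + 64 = (a - 2)*(a^3 - 10*a^2 + 32*a - 32) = (a - 4)*(a - 2)*(a^2 - 6*a + 8) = (a - 4)*(a - 2)^2*(a - 4)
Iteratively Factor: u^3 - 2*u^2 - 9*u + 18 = (u + 3)*(u^2 - 5*u + 6) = (u - 3)*(u + 3)*(u - 2)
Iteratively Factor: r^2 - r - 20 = (r - 5)*(r + 4)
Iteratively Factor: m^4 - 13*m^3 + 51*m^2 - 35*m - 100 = (m - 4)*(m^3 - 9*m^2 + 15*m + 25) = (m - 5)*(m - 4)*(m^2 - 4*m - 5) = (m - 5)*(m - 4)*(m + 1)*(m - 5)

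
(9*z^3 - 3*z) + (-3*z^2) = 9*z^3 - 3*z^2 - 3*z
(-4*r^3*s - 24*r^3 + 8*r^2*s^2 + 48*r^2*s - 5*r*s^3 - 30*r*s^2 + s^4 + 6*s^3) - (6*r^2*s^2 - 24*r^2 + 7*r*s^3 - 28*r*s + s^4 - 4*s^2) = -4*r^3*s - 24*r^3 + 2*r^2*s^2 + 48*r^2*s + 24*r^2 - 12*r*s^3 - 30*r*s^2 + 28*r*s + 6*s^3 + 4*s^2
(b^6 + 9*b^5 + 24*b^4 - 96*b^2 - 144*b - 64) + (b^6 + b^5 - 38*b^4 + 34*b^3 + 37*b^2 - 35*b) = 2*b^6 + 10*b^5 - 14*b^4 + 34*b^3 - 59*b^2 - 179*b - 64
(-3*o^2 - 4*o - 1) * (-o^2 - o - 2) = 3*o^4 + 7*o^3 + 11*o^2 + 9*o + 2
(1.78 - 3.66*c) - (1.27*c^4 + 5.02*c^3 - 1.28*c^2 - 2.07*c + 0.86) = -1.27*c^4 - 5.02*c^3 + 1.28*c^2 - 1.59*c + 0.92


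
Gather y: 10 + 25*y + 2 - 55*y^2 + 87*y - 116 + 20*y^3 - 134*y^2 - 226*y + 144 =20*y^3 - 189*y^2 - 114*y + 40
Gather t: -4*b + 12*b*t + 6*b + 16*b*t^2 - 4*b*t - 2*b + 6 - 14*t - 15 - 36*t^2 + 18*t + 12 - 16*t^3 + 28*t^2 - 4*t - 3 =8*b*t - 16*t^3 + t^2*(16*b - 8)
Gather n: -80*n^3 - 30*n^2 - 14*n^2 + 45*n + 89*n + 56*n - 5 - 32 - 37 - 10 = -80*n^3 - 44*n^2 + 190*n - 84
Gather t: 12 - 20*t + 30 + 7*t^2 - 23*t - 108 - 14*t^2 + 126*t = -7*t^2 + 83*t - 66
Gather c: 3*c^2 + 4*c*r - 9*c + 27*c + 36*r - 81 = 3*c^2 + c*(4*r + 18) + 36*r - 81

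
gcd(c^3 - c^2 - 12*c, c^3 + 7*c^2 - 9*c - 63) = c + 3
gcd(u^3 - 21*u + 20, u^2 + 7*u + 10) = u + 5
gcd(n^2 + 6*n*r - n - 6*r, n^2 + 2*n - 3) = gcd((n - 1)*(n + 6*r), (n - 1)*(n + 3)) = n - 1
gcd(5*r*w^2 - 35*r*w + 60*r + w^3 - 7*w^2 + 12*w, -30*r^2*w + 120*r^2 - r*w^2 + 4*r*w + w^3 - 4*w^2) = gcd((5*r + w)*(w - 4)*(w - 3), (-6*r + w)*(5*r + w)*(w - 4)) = 5*r*w - 20*r + w^2 - 4*w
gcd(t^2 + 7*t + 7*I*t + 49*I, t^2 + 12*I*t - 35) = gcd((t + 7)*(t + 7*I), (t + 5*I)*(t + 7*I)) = t + 7*I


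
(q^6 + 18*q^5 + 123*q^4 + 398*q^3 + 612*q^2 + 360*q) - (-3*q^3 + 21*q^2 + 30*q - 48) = q^6 + 18*q^5 + 123*q^4 + 401*q^3 + 591*q^2 + 330*q + 48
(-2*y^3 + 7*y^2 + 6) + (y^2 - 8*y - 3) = -2*y^3 + 8*y^2 - 8*y + 3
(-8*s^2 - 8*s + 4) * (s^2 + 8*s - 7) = -8*s^4 - 72*s^3 - 4*s^2 + 88*s - 28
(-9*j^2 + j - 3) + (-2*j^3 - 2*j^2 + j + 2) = -2*j^3 - 11*j^2 + 2*j - 1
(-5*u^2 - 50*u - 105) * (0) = 0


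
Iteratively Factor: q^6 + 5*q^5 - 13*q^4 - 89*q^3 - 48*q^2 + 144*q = (q - 4)*(q^5 + 9*q^4 + 23*q^3 + 3*q^2 - 36*q) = (q - 4)*(q + 3)*(q^4 + 6*q^3 + 5*q^2 - 12*q) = (q - 4)*(q - 1)*(q + 3)*(q^3 + 7*q^2 + 12*q) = (q - 4)*(q - 1)*(q + 3)*(q + 4)*(q^2 + 3*q) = (q - 4)*(q - 1)*(q + 3)^2*(q + 4)*(q)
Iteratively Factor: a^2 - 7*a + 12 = (a - 3)*(a - 4)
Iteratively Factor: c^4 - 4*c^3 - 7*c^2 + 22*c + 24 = (c - 4)*(c^3 - 7*c - 6) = (c - 4)*(c - 3)*(c^2 + 3*c + 2) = (c - 4)*(c - 3)*(c + 2)*(c + 1)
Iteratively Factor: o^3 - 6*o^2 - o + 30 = (o + 2)*(o^2 - 8*o + 15) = (o - 5)*(o + 2)*(o - 3)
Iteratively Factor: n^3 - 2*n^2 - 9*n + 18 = (n - 3)*(n^2 + n - 6) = (n - 3)*(n - 2)*(n + 3)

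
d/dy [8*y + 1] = 8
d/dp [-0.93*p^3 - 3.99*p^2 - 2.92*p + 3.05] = -2.79*p^2 - 7.98*p - 2.92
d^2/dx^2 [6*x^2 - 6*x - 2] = 12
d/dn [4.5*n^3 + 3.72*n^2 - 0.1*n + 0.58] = 13.5*n^2 + 7.44*n - 0.1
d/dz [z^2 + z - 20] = 2*z + 1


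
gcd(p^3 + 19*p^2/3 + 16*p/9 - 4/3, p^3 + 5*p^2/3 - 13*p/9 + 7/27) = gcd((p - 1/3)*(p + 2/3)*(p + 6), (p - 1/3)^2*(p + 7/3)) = p - 1/3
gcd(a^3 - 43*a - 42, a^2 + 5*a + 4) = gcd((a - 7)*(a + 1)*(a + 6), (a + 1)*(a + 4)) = a + 1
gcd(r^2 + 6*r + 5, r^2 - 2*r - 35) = r + 5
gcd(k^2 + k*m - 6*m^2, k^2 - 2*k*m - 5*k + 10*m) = k - 2*m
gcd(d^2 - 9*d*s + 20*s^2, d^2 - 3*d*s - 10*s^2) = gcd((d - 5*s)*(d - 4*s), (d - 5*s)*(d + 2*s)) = -d + 5*s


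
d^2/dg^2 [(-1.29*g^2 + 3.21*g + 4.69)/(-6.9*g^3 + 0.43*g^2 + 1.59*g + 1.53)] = (122.8338*g^6 - 916.9686*g^5 - 2537.43084*g^4 + 339.918276*g^3 - 108.226932*g^2 - 303.642144*g + 4.11498)/(328.509*g^9 - 61.4169*g^8 - 223.27227*g^7 - 190.304227*g^6 + 78.686757*g^5 + 96.60384*g^4 + 38.160585*g^3 - 14.62374*g^2 - 11.166093*g - 3.581577)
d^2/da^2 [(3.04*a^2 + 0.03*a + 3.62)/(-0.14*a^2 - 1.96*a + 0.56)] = (-1.11022302462516e-16*a^4 + 1.667176*a^3 - 1.855728*a^2 - 5.97408*a - 30.353344)/(0.002744*a^6 + 0.115248*a^5 + 1.580544*a^4 + 6.607552*a^3 - 6.322176*a^2 + 1.843968*a - 0.175616)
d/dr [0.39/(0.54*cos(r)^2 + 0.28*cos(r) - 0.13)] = (0.4212*cos(r) + 0.1092)*sin(r)/(0.54*cos(r)^2 + 0.28*cos(r) - 0.13)^2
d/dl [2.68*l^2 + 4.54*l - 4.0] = 5.36*l + 4.54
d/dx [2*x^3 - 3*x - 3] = 6*x^2 - 3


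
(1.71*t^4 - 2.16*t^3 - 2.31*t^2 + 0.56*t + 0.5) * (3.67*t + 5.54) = 6.2757*t^5 + 1.5462*t^4 - 20.4441*t^3 - 10.7422*t^2 + 4.9374*t + 2.77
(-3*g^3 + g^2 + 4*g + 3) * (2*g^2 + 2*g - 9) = -6*g^5 - 4*g^4 + 37*g^3 + 5*g^2 - 30*g - 27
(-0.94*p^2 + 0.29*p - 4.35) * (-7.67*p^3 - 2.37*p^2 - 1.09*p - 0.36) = 7.2098*p^5 + 0.00349999999999984*p^4 + 33.7018*p^3 + 10.3318*p^2 + 4.6371*p + 1.566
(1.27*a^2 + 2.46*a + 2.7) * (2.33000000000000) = 2.9591*a^2 + 5.7318*a + 6.291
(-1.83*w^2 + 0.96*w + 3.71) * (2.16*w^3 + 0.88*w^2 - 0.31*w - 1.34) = -3.9528*w^5 + 0.4632*w^4 + 9.4257*w^3 + 5.4194*w^2 - 2.4365*w - 4.9714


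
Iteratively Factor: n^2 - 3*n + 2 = (n - 2)*(n - 1)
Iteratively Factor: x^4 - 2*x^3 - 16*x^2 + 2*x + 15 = (x + 1)*(x^3 - 3*x^2 - 13*x + 15) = (x - 5)*(x + 1)*(x^2 + 2*x - 3) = (x - 5)*(x - 1)*(x + 1)*(x + 3)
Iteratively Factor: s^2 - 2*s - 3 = (s - 3)*(s + 1)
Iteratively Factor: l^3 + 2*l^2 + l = (l)*(l^2 + 2*l + 1) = l*(l + 1)*(l + 1)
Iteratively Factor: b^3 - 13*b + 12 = (b - 1)*(b^2 + b - 12) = (b - 3)*(b - 1)*(b + 4)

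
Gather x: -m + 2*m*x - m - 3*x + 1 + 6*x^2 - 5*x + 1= -2*m + 6*x^2 + x*(2*m - 8) + 2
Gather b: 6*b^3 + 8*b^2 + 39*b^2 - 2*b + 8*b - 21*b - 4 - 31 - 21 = 6*b^3 + 47*b^2 - 15*b - 56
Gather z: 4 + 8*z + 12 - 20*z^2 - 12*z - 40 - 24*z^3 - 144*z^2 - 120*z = -24*z^3 - 164*z^2 - 124*z - 24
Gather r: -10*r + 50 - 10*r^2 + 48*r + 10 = -10*r^2 + 38*r + 60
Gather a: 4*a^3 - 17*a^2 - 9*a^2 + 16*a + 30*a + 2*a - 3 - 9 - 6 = 4*a^3 - 26*a^2 + 48*a - 18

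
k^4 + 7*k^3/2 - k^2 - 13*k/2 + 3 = (k - 1)*(k - 1/2)*(k + 2)*(k + 3)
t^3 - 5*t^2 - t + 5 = (t - 5)*(t - 1)*(t + 1)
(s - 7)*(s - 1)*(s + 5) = s^3 - 3*s^2 - 33*s + 35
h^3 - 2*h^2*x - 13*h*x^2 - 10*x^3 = (h - 5*x)*(h + x)*(h + 2*x)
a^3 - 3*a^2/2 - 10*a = a*(a - 4)*(a + 5/2)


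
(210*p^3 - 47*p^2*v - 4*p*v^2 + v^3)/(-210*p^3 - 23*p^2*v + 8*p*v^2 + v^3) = (-6*p + v)/(6*p + v)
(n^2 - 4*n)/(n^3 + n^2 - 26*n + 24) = n/(n^2 + 5*n - 6)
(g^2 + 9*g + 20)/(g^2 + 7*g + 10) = (g + 4)/(g + 2)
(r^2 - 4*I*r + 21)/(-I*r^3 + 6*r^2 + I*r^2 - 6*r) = (-r^2 + 4*I*r - 21)/(r*(I*r^2 - 6*r - I*r + 6))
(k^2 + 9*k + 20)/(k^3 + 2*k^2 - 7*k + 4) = (k + 5)/(k^2 - 2*k + 1)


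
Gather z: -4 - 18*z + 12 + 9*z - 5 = 3 - 9*z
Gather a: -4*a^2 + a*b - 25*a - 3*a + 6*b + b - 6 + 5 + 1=-4*a^2 + a*(b - 28) + 7*b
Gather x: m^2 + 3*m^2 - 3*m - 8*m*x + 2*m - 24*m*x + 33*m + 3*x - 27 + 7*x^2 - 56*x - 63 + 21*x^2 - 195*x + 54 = 4*m^2 + 32*m + 28*x^2 + x*(-32*m - 248) - 36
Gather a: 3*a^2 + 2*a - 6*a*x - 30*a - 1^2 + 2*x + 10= 3*a^2 + a*(-6*x - 28) + 2*x + 9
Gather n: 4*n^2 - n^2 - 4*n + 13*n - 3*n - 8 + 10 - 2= 3*n^2 + 6*n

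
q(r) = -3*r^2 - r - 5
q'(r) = -6*r - 1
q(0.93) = -8.52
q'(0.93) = -6.58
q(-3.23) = -33.07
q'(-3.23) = 18.38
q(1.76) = -16.05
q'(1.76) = -11.56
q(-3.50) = -38.25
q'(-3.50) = 20.00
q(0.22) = -5.37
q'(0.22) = -2.32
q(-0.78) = -6.05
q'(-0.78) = 3.68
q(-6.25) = -115.94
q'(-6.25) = 36.50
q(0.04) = -5.04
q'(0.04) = -1.24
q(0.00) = -5.00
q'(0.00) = -1.00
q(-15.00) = -665.00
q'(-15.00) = 89.00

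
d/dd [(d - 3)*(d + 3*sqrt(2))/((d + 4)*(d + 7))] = (-3*sqrt(2)*d^2 + 14*d^2 + 18*sqrt(2)*d + 56*d - 84 + 183*sqrt(2))/(d^4 + 22*d^3 + 177*d^2 + 616*d + 784)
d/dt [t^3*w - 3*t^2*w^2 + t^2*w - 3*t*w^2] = w*(3*t^2 - 6*t*w + 2*t - 3*w)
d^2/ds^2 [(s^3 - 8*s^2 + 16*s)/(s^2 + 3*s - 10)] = 2*(59*s^3 - 330*s^2 + 780*s - 320)/(s^6 + 9*s^5 - 3*s^4 - 153*s^3 + 30*s^2 + 900*s - 1000)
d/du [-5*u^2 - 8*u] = -10*u - 8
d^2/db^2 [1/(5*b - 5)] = 2/(5*(b - 1)^3)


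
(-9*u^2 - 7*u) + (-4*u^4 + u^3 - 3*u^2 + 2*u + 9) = -4*u^4 + u^3 - 12*u^2 - 5*u + 9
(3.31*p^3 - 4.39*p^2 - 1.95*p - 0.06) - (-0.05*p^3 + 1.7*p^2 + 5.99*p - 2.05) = 3.36*p^3 - 6.09*p^2 - 7.94*p + 1.99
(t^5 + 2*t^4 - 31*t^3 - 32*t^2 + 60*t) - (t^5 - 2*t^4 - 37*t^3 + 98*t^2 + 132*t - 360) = 4*t^4 + 6*t^3 - 130*t^2 - 72*t + 360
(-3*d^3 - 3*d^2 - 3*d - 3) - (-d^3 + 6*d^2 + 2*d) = -2*d^3 - 9*d^2 - 5*d - 3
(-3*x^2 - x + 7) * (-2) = 6*x^2 + 2*x - 14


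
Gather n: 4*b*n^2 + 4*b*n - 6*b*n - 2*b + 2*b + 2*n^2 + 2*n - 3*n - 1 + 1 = n^2*(4*b + 2) + n*(-2*b - 1)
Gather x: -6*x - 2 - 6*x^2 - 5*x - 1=-6*x^2 - 11*x - 3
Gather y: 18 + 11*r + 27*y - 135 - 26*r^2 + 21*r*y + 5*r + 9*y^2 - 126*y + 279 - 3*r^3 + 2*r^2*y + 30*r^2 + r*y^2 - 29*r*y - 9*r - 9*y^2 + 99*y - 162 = -3*r^3 + 4*r^2 + r*y^2 + 7*r + y*(2*r^2 - 8*r)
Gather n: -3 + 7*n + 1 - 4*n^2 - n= -4*n^2 + 6*n - 2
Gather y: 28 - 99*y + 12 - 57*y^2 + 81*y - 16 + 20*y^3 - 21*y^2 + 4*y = 20*y^3 - 78*y^2 - 14*y + 24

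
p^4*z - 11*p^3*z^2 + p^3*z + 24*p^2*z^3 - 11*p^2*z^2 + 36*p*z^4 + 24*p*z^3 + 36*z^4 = (p - 6*z)^2*(p + z)*(p*z + z)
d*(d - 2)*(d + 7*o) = d^3 + 7*d^2*o - 2*d^2 - 14*d*o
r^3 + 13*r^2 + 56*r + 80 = (r + 4)^2*(r + 5)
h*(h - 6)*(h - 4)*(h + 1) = h^4 - 9*h^3 + 14*h^2 + 24*h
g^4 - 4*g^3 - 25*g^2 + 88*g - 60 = (g - 6)*(g - 2)*(g - 1)*(g + 5)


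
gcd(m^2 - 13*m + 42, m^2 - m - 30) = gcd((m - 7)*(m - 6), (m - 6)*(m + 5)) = m - 6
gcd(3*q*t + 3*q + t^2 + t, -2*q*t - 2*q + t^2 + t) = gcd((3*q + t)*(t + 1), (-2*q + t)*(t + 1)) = t + 1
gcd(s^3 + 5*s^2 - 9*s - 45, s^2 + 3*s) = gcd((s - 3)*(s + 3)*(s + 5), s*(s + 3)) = s + 3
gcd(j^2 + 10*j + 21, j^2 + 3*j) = j + 3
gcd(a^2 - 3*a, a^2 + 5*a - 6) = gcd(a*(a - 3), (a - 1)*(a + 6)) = 1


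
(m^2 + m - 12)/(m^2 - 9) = (m + 4)/(m + 3)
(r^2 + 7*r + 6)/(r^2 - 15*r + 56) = (r^2 + 7*r + 6)/(r^2 - 15*r + 56)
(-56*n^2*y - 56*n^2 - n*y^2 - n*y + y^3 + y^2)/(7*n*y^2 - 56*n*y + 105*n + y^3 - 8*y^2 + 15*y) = (-8*n*y - 8*n + y^2 + y)/(y^2 - 8*y + 15)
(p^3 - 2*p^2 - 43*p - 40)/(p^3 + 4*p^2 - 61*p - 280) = (p + 1)/(p + 7)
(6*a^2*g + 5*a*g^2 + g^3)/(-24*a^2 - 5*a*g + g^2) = g*(-2*a - g)/(8*a - g)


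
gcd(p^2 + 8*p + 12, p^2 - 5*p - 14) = p + 2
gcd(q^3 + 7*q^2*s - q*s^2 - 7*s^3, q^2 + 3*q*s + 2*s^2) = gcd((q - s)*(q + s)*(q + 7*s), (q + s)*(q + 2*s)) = q + s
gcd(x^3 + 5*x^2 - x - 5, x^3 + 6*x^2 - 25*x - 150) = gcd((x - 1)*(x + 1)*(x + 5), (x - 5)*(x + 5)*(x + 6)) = x + 5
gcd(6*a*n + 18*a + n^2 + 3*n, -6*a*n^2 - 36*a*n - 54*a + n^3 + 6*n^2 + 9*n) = n + 3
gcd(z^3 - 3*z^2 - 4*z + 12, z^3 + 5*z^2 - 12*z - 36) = z^2 - z - 6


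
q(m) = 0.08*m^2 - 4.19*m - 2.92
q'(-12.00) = -6.11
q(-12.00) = 58.88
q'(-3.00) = -4.67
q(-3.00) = 10.37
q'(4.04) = -3.54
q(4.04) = -18.54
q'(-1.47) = -4.43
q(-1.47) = 3.41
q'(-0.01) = -4.19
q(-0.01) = -2.88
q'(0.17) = -4.16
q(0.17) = -3.63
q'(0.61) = -4.09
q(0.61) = -5.45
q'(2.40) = -3.81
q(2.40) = -12.52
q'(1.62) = -3.93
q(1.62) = -9.50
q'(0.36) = -4.13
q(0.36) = -4.42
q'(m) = 0.16*m - 4.19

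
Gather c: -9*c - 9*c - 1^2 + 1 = -18*c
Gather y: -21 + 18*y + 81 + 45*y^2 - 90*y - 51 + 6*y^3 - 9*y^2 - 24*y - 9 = 6*y^3 + 36*y^2 - 96*y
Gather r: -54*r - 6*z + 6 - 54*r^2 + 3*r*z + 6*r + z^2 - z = -54*r^2 + r*(3*z - 48) + z^2 - 7*z + 6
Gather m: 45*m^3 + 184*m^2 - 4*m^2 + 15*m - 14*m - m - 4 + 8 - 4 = 45*m^3 + 180*m^2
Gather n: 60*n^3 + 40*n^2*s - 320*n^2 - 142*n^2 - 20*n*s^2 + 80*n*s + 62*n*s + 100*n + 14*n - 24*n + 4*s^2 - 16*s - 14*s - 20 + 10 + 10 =60*n^3 + n^2*(40*s - 462) + n*(-20*s^2 + 142*s + 90) + 4*s^2 - 30*s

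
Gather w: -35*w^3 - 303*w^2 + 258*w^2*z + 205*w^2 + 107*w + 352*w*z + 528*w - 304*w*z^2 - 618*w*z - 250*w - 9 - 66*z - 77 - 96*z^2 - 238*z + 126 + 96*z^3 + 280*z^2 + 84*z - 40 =-35*w^3 + w^2*(258*z - 98) + w*(-304*z^2 - 266*z + 385) + 96*z^3 + 184*z^2 - 220*z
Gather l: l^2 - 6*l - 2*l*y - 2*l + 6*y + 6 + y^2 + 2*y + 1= l^2 + l*(-2*y - 8) + y^2 + 8*y + 7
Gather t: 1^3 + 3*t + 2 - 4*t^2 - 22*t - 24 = -4*t^2 - 19*t - 21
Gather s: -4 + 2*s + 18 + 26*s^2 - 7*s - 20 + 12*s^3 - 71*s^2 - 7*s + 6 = 12*s^3 - 45*s^2 - 12*s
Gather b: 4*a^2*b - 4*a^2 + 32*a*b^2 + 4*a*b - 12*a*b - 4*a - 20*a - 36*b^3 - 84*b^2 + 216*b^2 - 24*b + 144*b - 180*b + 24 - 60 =-4*a^2 - 24*a - 36*b^3 + b^2*(32*a + 132) + b*(4*a^2 - 8*a - 60) - 36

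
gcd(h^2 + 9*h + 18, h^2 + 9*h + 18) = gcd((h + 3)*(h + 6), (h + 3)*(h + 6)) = h^2 + 9*h + 18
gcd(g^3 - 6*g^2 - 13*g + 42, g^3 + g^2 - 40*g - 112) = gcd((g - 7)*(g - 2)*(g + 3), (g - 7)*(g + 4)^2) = g - 7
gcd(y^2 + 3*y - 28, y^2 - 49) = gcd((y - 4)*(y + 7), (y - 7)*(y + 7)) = y + 7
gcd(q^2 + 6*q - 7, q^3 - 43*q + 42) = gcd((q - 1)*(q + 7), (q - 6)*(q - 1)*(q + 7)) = q^2 + 6*q - 7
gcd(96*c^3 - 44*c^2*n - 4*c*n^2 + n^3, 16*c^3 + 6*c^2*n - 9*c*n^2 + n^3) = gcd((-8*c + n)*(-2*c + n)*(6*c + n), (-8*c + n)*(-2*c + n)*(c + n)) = 16*c^2 - 10*c*n + n^2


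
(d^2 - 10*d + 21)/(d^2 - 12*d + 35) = (d - 3)/(d - 5)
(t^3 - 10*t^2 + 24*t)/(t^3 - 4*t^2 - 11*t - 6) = t*(t - 4)/(t^2 + 2*t + 1)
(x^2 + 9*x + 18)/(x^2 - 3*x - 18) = (x + 6)/(x - 6)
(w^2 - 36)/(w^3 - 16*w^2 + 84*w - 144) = (w + 6)/(w^2 - 10*w + 24)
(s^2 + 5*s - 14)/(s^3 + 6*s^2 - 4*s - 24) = (s + 7)/(s^2 + 8*s + 12)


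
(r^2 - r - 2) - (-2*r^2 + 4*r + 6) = 3*r^2 - 5*r - 8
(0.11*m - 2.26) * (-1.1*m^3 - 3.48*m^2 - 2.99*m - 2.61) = -0.121*m^4 + 2.1032*m^3 + 7.5359*m^2 + 6.4703*m + 5.8986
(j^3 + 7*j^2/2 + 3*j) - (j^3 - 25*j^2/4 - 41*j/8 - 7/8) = 39*j^2/4 + 65*j/8 + 7/8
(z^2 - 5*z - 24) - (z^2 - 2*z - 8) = -3*z - 16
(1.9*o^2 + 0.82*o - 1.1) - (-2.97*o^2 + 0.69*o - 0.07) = 4.87*o^2 + 0.13*o - 1.03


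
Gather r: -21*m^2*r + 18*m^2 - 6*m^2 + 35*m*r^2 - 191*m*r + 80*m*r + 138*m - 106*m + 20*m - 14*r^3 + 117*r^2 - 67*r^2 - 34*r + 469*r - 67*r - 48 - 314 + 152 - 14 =12*m^2 + 52*m - 14*r^3 + r^2*(35*m + 50) + r*(-21*m^2 - 111*m + 368) - 224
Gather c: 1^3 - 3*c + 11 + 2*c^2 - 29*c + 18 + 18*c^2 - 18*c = 20*c^2 - 50*c + 30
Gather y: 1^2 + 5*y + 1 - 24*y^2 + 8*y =-24*y^2 + 13*y + 2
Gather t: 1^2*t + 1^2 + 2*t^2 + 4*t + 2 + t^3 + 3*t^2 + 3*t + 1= t^3 + 5*t^2 + 8*t + 4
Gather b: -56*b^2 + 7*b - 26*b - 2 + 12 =-56*b^2 - 19*b + 10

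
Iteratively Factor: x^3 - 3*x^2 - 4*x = (x + 1)*(x^2 - 4*x) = x*(x + 1)*(x - 4)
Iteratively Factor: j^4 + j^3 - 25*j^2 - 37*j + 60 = (j - 1)*(j^3 + 2*j^2 - 23*j - 60) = (j - 1)*(j + 4)*(j^2 - 2*j - 15) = (j - 5)*(j - 1)*(j + 4)*(j + 3)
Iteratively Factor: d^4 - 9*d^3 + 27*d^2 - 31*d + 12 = (d - 1)*(d^3 - 8*d^2 + 19*d - 12) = (d - 3)*(d - 1)*(d^2 - 5*d + 4) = (d - 4)*(d - 3)*(d - 1)*(d - 1)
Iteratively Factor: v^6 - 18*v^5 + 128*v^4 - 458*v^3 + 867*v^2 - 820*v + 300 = (v - 2)*(v^5 - 16*v^4 + 96*v^3 - 266*v^2 + 335*v - 150) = (v - 2)*(v - 1)*(v^4 - 15*v^3 + 81*v^2 - 185*v + 150) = (v - 2)^2*(v - 1)*(v^3 - 13*v^2 + 55*v - 75) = (v - 5)*(v - 2)^2*(v - 1)*(v^2 - 8*v + 15) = (v - 5)^2*(v - 2)^2*(v - 1)*(v - 3)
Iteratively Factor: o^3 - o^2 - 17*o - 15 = (o + 3)*(o^2 - 4*o - 5) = (o - 5)*(o + 3)*(o + 1)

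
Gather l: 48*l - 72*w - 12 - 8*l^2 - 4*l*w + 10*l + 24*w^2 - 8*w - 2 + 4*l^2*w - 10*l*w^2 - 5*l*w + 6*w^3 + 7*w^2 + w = l^2*(4*w - 8) + l*(-10*w^2 - 9*w + 58) + 6*w^3 + 31*w^2 - 79*w - 14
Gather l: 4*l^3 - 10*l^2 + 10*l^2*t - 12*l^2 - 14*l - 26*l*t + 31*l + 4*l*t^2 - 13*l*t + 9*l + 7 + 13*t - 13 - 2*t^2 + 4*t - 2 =4*l^3 + l^2*(10*t - 22) + l*(4*t^2 - 39*t + 26) - 2*t^2 + 17*t - 8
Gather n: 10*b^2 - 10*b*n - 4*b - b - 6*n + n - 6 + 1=10*b^2 - 5*b + n*(-10*b - 5) - 5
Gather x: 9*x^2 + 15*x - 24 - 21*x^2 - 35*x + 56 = -12*x^2 - 20*x + 32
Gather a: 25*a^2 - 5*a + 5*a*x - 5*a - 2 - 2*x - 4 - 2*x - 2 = 25*a^2 + a*(5*x - 10) - 4*x - 8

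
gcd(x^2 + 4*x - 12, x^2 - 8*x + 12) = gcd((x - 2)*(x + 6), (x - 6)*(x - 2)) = x - 2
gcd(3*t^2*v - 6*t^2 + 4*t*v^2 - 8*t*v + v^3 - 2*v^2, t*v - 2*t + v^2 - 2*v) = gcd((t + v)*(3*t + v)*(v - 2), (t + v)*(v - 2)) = t*v - 2*t + v^2 - 2*v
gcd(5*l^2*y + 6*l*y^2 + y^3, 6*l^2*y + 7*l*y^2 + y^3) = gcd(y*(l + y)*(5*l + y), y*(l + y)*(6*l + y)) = l*y + y^2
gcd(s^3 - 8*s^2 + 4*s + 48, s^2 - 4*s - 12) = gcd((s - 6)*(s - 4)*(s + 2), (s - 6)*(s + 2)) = s^2 - 4*s - 12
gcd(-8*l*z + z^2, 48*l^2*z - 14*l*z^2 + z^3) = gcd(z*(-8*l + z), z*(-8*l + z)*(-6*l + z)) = -8*l*z + z^2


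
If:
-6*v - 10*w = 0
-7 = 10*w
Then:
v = 7/6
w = -7/10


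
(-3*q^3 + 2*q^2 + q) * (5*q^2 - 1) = -15*q^5 + 10*q^4 + 8*q^3 - 2*q^2 - q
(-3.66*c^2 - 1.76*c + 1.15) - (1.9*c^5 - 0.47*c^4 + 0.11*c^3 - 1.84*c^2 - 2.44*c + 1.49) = -1.9*c^5 + 0.47*c^4 - 0.11*c^3 - 1.82*c^2 + 0.68*c - 0.34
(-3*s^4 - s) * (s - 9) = -3*s^5 + 27*s^4 - s^2 + 9*s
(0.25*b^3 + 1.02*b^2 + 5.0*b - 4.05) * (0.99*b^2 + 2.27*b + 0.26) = 0.2475*b^5 + 1.5773*b^4 + 7.3304*b^3 + 7.6057*b^2 - 7.8935*b - 1.053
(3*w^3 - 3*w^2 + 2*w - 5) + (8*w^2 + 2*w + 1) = 3*w^3 + 5*w^2 + 4*w - 4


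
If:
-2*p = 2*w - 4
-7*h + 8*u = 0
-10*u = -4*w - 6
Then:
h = 16*w/35 + 24/35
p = 2 - w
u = 2*w/5 + 3/5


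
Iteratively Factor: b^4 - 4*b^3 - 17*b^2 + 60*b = (b + 4)*(b^3 - 8*b^2 + 15*b) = (b - 3)*(b + 4)*(b^2 - 5*b) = (b - 5)*(b - 3)*(b + 4)*(b)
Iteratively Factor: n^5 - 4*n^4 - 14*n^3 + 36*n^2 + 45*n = (n - 5)*(n^4 + n^3 - 9*n^2 - 9*n) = (n - 5)*(n + 1)*(n^3 - 9*n) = n*(n - 5)*(n + 1)*(n^2 - 9) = n*(n - 5)*(n + 1)*(n + 3)*(n - 3)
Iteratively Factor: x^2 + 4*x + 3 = (x + 3)*(x + 1)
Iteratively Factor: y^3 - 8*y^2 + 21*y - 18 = (y - 3)*(y^2 - 5*y + 6) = (y - 3)*(y - 2)*(y - 3)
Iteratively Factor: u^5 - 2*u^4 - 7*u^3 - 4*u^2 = (u - 4)*(u^4 + 2*u^3 + u^2) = u*(u - 4)*(u^3 + 2*u^2 + u) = u^2*(u - 4)*(u^2 + 2*u + 1) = u^2*(u - 4)*(u + 1)*(u + 1)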